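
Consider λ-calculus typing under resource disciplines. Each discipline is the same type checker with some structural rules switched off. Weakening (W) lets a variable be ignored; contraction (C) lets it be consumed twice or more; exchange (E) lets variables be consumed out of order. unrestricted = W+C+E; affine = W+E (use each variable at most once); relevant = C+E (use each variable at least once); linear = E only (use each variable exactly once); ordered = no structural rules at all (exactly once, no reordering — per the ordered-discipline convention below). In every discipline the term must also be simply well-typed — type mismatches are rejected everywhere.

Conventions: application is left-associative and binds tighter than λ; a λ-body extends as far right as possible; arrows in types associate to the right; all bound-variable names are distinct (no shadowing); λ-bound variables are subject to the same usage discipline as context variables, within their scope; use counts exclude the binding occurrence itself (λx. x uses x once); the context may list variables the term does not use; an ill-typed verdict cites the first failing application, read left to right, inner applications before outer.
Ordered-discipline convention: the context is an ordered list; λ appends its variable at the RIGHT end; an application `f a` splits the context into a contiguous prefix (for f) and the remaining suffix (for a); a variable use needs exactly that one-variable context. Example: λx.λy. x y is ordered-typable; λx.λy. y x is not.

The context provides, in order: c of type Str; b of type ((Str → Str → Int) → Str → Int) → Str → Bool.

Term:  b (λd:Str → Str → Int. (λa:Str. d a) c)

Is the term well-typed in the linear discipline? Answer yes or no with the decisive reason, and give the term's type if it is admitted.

yes — exactly-once usage across c, b, d, a; term : Str → Bool
variable uses: c: 1×; b: 1×; d [bound]: 1×; a [bound]: 1×
order of uses: b, d, a, c
typing: well-typed at Str → Bool
across the five disciplines: ordered ✗, linear ✓, affine ✓, relevant ✓, unrestricted ✓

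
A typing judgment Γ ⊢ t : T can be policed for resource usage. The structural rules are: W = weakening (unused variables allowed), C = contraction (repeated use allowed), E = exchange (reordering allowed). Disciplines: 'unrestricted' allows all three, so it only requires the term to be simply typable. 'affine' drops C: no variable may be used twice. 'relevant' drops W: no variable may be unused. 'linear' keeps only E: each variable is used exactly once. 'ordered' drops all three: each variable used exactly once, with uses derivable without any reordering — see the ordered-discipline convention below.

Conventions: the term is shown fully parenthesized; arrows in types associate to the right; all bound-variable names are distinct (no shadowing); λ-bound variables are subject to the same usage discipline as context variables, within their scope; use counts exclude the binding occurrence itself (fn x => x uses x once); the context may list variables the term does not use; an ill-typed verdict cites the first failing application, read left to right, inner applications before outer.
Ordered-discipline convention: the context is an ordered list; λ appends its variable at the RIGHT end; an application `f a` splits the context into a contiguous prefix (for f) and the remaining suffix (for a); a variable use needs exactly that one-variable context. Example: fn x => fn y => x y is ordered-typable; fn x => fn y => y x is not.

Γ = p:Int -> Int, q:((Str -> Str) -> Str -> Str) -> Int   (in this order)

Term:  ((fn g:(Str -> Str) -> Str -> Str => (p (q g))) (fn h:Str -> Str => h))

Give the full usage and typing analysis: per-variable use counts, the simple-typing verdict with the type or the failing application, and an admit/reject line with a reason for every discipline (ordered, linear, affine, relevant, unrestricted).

variable uses: p=1; q=1; g [bound]=1; h [bound]=1
order of uses: p, q, g, h
typing: well-typed — term : Int
ordered: ✓ — one use each (p, q, g, h); ordered split holds
linear: ✓ — exactly-once usage across p, q, g, h
affine: ✓ — p, q, g, h: no repeats, contraction unneeded
relevant: ✓ — every one of p, q, g, h appears
unrestricted: ✓ — typability at Int is all that's needed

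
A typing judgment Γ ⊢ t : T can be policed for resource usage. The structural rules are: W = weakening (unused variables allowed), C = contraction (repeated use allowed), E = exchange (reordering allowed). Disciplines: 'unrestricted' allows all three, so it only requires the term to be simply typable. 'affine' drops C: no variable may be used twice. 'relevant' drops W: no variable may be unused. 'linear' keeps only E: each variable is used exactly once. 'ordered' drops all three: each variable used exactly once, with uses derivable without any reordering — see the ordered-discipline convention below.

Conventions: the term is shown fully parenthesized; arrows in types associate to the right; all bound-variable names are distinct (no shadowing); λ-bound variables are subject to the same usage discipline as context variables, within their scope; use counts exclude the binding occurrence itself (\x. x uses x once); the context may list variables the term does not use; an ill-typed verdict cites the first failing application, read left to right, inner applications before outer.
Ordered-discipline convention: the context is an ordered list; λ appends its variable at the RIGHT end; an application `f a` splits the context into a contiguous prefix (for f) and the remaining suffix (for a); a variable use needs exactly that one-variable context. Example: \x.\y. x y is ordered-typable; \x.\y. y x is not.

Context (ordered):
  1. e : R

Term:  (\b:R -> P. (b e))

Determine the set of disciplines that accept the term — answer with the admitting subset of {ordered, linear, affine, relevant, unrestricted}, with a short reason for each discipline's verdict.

accepted by: linear, affine, relevant, unrestricted
use counts: e ×1; b [bound] ×1
uses in reading order: b, e
typing: well-typed at (R -> P) -> P
ordered: ✗, use order b, e needs exchange
linear: ✓, single use per variable (e, b)
affine: ✓, no duplicate uses among e, b
relevant: ✓, every one of e, b appears
unrestricted: ✓, simply typable at (R -> P) -> P; W, C, E all held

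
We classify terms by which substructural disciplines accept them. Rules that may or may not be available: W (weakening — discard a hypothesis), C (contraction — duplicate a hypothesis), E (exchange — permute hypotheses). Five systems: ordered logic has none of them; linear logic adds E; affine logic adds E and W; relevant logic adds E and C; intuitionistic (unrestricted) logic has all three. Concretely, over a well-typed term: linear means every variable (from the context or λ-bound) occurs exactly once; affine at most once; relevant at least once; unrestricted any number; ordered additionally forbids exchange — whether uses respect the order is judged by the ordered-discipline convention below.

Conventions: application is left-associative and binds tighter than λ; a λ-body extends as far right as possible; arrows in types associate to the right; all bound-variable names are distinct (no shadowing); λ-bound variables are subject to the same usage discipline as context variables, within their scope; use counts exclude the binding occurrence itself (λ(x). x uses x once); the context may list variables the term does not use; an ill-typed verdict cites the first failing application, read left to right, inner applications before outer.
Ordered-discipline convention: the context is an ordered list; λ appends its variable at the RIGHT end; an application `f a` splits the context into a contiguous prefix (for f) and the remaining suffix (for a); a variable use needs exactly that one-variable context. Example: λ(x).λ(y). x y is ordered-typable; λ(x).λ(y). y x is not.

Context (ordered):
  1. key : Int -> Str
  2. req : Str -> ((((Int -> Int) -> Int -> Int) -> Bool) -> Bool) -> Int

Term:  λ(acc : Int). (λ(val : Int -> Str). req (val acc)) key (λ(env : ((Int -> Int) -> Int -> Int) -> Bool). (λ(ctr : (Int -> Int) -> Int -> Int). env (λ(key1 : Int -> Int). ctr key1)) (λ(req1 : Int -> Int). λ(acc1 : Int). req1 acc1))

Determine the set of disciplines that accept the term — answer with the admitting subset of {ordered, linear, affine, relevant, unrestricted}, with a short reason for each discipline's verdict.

accepted by: linear, affine, relevant, unrestricted
use counts: key ×1; req ×1; acc (bound) ×1; val (bound) ×1; env (bound) ×1; ctr (bound) ×1; key1 (bound) ×1; req1 (bound) ×1; acc1 (bound) ×1
left-to-right use order: req, val, acc, key, env, ctr, key1, req1, acc1
typing: well-typed — term : Int -> Int
ordered ✗ (no ordered split (uses run req, val, acc, key, env, ctr, key1, req1, acc1))
linear ✓ (single use per variable (key, req, acc, val, env, ctr, key1, req1, acc1))
affine ✓ (key, req, acc, val, env, ctr, key1, req1, acc1: no repeats, contraction unneeded)
relevant ✓ (key, req, acc, val, env, ctr, key1, req1, acc1: all used, weakening unneeded)
unrestricted ✓ (simply typable at Int -> Int; W, C, E all held)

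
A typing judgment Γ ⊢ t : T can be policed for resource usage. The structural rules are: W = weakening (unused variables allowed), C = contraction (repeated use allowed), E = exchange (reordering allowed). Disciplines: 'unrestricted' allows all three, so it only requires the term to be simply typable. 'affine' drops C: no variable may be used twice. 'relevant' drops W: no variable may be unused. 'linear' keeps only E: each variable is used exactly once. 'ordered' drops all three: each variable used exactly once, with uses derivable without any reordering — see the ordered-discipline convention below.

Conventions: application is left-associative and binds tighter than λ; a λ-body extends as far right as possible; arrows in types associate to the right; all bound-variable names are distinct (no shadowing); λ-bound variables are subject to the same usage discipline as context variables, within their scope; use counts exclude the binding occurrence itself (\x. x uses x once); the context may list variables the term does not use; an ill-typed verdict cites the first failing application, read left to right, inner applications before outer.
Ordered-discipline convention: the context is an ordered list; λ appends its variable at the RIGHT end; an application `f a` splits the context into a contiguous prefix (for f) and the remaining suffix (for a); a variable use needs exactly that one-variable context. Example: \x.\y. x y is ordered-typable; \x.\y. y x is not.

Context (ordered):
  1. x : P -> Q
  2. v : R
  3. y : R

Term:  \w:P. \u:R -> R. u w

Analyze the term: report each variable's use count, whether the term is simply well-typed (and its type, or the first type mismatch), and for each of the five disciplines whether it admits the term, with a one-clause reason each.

counts: x: 0×; v: 0×; y: 0×; w [bound]: 1×; u [bound]: 1×
order of uses: u, w
typing: ill-typed: argument of type P where R is required
ordered: ✗ — not simply typable
linear: ✗ — fails simple typing
affine: ✗ — a type mismatch blocks all five
relevant: ✗ — the type mismatch rejects it
unrestricted: ✗ — not simply typable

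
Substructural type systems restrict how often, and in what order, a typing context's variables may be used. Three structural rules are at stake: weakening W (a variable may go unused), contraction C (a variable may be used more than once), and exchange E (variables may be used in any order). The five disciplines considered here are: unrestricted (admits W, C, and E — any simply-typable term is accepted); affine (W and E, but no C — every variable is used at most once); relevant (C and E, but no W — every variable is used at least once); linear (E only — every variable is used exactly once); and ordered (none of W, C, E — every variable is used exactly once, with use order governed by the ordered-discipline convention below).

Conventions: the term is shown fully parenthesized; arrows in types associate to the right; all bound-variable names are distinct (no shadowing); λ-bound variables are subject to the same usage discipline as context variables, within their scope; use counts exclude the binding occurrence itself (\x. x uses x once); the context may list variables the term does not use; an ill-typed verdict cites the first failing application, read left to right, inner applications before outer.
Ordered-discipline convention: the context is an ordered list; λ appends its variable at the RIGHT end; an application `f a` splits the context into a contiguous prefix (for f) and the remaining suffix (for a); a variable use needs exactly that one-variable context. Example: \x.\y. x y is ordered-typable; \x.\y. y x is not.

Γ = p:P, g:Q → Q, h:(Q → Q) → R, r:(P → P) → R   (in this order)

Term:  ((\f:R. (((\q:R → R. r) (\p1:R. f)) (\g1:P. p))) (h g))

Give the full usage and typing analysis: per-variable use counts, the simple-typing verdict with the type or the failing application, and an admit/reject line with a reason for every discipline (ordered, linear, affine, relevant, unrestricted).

use counts: p: 1, g: 1, h: 1, r: 1, f (bound): 1, q (bound): 0, p1 (bound): 0, g1 (bound): 0
left-to-right use order: r, f, p, h, g
typing: well-typed at R
ordered: ✗, unused: q, p1, g1 — weakening required
linear: ✗, unused: q, p1, g1 — weakening required
affine: ✓, at most one use each (p, g, h, r, f, q, p1, g1)
relevant: ✗, unused: q, p1, g1 — weakening required
unrestricted: ✓, type-checks (R) and nothing is barred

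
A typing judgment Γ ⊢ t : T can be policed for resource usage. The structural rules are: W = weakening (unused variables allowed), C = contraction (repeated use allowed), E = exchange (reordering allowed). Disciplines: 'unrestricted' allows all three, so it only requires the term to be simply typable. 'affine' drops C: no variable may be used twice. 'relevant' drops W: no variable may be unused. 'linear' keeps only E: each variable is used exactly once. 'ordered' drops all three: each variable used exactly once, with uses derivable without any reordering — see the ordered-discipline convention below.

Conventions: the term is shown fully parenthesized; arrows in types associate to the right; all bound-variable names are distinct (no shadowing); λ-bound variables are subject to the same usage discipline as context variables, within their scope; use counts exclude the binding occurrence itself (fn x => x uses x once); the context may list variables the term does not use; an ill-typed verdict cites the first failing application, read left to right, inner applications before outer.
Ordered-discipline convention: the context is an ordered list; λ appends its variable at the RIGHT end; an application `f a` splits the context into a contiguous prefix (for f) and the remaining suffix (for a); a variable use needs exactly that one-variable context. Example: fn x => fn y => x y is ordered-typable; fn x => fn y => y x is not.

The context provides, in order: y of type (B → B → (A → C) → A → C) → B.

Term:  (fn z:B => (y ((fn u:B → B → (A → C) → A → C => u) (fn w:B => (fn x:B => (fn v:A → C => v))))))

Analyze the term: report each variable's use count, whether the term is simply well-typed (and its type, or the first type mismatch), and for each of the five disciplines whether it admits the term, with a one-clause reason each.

use counts: y=1, z (λ-bound)=0, u (λ-bound)=1, w (λ-bound)=0, x (λ-bound)=0, v (λ-bound)=1
left-to-right use order: y, u, v
typing: well-typed at B → B
ordered: ✗ — unused: z, w, x — weakening required
linear: ✗ — unused: z, w, x — weakening required
affine: ✓ — at most one use each (y, z, u, w, x, v)
relevant: ✗ — unused: z, w, x — weakening required
unrestricted: ✓ — well-typed at B → B; no restrictions here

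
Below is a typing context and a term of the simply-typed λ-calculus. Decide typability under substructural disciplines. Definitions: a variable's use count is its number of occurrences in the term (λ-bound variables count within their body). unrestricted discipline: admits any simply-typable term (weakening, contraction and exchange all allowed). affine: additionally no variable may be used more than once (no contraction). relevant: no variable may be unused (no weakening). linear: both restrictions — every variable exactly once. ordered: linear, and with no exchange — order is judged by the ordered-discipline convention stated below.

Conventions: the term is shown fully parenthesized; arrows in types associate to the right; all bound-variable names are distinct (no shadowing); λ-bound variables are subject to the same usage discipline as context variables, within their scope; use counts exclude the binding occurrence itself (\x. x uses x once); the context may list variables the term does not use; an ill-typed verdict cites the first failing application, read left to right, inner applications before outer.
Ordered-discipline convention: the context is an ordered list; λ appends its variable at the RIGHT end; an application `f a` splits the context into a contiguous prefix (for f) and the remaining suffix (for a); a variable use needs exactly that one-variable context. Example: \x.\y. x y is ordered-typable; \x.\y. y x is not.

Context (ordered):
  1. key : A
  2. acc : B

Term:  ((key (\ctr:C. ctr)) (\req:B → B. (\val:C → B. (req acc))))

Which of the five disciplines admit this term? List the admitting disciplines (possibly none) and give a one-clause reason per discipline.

admitted by: none
usage: key: 1, acc: 1, ctr (λ-bound): 1, req (λ-bound): 1, val (λ-bound): 0
uses in reading order: key, ctr, req, acc
typing: ill-typed: non-function type A applied to an argument
ordered: ✗ — not simply typable
linear: ✗ — fails simple typing
affine: ✗ — a type mismatch blocks all five
relevant: ✗ — the type mismatch rejects it
unrestricted: ✗ — not simply typable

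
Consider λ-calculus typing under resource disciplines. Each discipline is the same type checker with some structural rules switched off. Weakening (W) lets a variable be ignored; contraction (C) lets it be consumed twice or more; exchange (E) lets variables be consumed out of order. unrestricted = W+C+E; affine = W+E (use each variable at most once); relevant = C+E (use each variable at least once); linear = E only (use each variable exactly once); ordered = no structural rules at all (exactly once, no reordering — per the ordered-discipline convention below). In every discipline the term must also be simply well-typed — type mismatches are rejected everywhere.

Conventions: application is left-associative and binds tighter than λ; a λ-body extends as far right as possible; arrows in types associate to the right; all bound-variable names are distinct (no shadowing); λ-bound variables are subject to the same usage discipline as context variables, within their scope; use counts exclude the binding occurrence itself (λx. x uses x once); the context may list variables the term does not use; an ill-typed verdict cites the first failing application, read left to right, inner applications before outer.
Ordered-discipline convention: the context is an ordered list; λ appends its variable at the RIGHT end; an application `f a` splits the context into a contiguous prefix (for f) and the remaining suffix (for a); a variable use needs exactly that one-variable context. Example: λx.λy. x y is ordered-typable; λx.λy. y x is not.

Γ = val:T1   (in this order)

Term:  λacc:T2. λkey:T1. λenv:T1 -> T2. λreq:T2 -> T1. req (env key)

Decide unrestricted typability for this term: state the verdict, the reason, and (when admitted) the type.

yes — type-checks (T2 -> T1 -> (T1 -> T2) -> (T2 -> T1) -> T1) and nothing is barred; term : T2 -> T1 -> (T1 -> T2) -> (T2 -> T1) -> T1
variable uses: val=0, acc [bound]=0, key [bound]=1, env [bound]=1, req [bound]=1
use order (left to right): req, env, key
typing: well-typed — term : T2 -> T1 -> (T1 -> T2) -> (T2 -> T1) -> T1
per-discipline verdicts: ordered ✗ | linear ✗ | affine ✓ | relevant ✗ | unrestricted ✓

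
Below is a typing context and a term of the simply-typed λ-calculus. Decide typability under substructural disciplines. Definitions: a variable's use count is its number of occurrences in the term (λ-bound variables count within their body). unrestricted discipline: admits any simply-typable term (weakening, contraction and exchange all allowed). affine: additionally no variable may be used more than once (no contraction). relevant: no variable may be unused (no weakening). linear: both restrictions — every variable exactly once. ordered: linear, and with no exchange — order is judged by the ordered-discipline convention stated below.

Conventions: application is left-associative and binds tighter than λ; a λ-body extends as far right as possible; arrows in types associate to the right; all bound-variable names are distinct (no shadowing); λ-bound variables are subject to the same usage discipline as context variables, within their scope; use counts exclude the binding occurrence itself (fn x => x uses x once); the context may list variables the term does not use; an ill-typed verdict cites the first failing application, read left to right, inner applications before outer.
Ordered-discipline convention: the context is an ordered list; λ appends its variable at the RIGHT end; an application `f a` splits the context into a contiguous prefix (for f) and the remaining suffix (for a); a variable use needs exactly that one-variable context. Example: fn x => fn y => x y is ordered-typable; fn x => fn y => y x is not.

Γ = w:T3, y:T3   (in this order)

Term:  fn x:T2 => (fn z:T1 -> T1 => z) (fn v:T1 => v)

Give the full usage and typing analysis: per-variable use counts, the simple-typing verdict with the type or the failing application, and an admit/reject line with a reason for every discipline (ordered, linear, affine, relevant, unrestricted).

usage: w=0, y=0, x (λ-bound)=0, z (λ-bound)=1, v (λ-bound)=1
uses in reading order: z, v
typing: well-typed at T2 -> T1 -> T1
ordered: ✗ — needs weakening: w, y, x unused
linear: ✗ — needs weakening: w, y, x unused
affine: ✓ — none of w, y, x, z, v used more than once
relevant: ✗ — needs weakening: w, y, x unused
unrestricted: ✓ — simply typable at T2 -> T1 -> T1; W, C, E all held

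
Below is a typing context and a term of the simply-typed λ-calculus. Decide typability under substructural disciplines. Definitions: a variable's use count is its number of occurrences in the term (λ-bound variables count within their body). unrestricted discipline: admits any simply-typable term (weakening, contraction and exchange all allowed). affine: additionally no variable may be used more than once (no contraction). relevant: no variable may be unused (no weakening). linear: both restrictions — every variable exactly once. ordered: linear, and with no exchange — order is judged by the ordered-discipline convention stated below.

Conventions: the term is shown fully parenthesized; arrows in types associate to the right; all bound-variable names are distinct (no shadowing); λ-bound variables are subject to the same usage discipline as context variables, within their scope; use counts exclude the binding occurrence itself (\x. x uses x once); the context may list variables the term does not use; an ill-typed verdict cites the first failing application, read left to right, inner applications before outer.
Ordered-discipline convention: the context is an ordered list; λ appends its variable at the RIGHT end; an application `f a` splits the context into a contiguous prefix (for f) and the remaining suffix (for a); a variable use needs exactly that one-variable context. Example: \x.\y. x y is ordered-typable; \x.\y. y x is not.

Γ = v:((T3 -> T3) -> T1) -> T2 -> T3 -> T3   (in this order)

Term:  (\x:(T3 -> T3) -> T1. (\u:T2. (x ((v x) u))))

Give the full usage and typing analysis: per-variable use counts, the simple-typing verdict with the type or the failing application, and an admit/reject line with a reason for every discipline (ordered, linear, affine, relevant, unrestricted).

usage: v=1; x [bound]=2; u [bound]=1
uses in reading order: x, v, x, u
typing: the term checks, with type ((T3 -> T3) -> T1) -> T2 -> T1
ordered: ✗ — needs contraction — x ×2
linear: ✗ — needs contraction — x ×2
affine: ✗ — needs contraction — x ×2
relevant: ✓ — v, x, u: all used, weakening unneeded
unrestricted: ✓ — typability at ((T3 -> T3) -> T1) -> T2 -> T1 is all that's needed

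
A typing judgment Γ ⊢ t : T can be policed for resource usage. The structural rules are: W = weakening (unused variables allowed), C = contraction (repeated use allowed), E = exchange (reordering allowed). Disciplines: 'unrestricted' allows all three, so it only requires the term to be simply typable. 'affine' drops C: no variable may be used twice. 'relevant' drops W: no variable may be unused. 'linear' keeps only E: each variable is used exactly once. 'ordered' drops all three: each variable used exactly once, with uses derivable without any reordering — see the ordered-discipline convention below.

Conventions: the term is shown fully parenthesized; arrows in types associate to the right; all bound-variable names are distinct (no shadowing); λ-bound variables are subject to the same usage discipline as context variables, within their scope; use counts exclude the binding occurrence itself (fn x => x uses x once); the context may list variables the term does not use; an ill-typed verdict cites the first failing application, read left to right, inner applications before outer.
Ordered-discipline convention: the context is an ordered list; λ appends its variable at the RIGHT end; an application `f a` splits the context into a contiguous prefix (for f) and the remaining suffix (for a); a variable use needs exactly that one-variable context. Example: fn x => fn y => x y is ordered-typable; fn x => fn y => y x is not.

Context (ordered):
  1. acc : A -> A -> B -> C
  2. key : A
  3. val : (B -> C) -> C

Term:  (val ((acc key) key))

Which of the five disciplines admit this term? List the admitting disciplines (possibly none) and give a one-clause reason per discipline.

admitted by: relevant, unrestricted
counts: acc ×1, key ×2, val ×1
left-to-right use order: val, acc, key, key
typing: well-typed at C
ordered: ✗ — needs contraction — key ×2
linear: ✗ — needs contraction — key ×2
affine: ✗ — needs contraction — key ×2
relevant: ✓ — acc, key, val: all used, weakening unneeded
unrestricted: ✓ — simply typable at C; W, C, E all held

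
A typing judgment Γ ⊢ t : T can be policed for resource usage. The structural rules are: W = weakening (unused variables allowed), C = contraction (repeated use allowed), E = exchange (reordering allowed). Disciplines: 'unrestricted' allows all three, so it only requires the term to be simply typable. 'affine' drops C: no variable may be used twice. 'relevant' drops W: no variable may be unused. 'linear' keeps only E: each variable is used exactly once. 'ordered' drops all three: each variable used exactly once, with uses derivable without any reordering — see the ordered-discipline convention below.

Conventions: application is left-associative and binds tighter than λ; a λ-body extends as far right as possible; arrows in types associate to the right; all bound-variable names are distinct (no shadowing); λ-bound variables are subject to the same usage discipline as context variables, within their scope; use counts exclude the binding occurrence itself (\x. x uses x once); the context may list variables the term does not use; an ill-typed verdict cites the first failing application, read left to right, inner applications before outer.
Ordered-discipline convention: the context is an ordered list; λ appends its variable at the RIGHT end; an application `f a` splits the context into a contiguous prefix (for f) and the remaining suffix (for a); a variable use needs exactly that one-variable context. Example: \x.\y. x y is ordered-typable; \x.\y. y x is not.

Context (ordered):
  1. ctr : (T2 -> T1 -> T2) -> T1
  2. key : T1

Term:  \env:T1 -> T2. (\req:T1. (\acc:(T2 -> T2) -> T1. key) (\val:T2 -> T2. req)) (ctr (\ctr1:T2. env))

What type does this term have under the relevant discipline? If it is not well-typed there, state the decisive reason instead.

not well-typed under relevant — needs weakening: acc, val, ctr1 unused
counts: ctr: 1×, key: 1×, env (λ-bound): 1×, req (λ-bound): 1×, acc (λ-bound): 0×, val (λ-bound): 0×, ctr1 (λ-bound): 0×
uses in reading order: key, req, ctr, env
typing: well-typed at (T1 -> T2) -> T1
per-discipline verdicts: ordered ✗ · linear ✗ · affine ✓ · relevant ✗ · unrestricted ✓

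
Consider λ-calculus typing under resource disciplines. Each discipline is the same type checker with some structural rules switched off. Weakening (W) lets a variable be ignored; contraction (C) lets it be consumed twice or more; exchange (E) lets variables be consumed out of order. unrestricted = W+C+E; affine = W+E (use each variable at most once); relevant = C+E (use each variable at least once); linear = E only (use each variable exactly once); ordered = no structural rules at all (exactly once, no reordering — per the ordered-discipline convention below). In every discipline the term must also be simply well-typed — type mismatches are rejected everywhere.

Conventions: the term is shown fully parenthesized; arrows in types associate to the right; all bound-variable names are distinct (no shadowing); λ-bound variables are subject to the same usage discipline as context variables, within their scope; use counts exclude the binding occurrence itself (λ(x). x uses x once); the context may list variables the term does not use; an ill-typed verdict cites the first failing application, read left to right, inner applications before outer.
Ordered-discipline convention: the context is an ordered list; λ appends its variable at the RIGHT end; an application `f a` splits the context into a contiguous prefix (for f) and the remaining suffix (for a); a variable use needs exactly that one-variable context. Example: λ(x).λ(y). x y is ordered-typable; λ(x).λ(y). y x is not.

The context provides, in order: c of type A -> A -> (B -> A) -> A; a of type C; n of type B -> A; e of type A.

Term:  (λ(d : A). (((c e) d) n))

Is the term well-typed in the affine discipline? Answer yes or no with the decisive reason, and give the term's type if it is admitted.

yes — c, a, n, e, d: no repeats, contraction unneeded; term : A -> A
usage: c ×1, a ×0, n ×1, e ×1, d [bound] ×1
uses in reading order: c, e, d, n
typing: well-typed at A -> A
across the five disciplines: ordered ✗, linear ✗, affine ✓, relevant ✗, unrestricted ✓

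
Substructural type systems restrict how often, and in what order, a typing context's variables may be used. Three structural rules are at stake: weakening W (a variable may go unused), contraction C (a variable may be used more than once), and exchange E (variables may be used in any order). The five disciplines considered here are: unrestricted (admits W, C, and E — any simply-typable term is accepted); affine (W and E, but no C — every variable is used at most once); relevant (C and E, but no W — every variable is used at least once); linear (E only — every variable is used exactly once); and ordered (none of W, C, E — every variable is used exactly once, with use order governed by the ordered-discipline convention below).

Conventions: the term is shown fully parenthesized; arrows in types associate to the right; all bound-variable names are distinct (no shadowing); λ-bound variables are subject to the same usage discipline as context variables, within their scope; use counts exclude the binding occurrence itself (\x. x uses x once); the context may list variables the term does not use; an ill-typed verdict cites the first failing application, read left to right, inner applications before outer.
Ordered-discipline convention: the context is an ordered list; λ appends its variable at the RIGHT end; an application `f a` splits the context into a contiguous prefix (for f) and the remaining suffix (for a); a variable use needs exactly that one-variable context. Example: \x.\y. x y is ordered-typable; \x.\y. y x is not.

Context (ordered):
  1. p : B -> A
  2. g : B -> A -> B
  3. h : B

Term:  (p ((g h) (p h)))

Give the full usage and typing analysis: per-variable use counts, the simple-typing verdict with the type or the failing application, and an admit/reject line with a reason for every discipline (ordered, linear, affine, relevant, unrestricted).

counts: p: 2, g: 1, h: 2
order of uses: p, g, h, p, h
typing: the term checks, with type A
ordered ✗ (uses contraction: p ×2, h ×2)
linear ✗ (uses contraction: p ×2, h ×2)
affine ✗ (uses contraction: p ×2, h ×2)
relevant ✓ (at least one use each (p, g, h))
unrestricted ✓ (well-typed at A; no restrictions here)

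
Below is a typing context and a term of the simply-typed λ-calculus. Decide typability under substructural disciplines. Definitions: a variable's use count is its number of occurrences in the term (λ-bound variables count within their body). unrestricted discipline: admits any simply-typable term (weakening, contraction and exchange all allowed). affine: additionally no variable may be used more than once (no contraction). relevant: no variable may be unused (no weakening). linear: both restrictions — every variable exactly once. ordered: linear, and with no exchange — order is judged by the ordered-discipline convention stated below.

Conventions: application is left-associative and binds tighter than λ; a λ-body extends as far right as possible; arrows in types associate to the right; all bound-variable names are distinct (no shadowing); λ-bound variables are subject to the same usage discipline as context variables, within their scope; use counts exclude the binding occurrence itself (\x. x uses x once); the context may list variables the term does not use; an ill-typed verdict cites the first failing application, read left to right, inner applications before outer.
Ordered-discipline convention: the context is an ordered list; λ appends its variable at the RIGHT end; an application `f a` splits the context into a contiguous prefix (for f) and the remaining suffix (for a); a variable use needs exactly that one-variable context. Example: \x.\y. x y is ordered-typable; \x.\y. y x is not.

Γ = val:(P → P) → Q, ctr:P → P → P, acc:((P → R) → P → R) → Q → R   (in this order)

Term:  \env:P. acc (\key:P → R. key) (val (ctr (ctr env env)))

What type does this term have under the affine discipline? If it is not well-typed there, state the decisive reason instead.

not well-typed under affine — ctr ×2, env ×2 used more than once (contraction)
usage: val ×1, ctr ×2, acc ×1, env [bound] ×2, key [bound] ×1
order of uses: acc, key, val, ctr, ctr, env, env
typing: ✓ — P → R
all disciplines: ordered ✗ | linear ✗ | affine ✗ | relevant ✓ | unrestricted ✓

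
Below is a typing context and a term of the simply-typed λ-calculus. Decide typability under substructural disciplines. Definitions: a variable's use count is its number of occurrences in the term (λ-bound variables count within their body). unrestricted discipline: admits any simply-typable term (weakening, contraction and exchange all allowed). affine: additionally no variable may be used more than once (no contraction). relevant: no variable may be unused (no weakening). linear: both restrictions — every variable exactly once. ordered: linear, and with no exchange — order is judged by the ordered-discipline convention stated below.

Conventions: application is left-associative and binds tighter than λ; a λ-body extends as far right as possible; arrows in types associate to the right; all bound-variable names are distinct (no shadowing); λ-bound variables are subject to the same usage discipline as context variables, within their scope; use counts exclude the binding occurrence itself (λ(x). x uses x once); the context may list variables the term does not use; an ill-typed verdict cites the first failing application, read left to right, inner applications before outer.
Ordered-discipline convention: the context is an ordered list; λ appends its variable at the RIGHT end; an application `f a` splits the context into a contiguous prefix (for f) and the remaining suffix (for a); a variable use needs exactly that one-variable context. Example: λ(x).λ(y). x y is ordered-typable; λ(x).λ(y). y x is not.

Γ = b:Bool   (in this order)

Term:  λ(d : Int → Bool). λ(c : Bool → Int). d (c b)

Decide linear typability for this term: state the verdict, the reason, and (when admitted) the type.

yes — b, d, c: one use apiece; term : (Int → Bool) → (Bool → Int) → Bool
counts: b ×1, d (bound) ×1, c (bound) ×1
use order (left to right): d, c, b
typing: ✓ — (Int → Bool) → (Bool → Int) → Bool
per-discipline verdicts: ordered ✗; linear ✓; affine ✓; relevant ✓; unrestricted ✓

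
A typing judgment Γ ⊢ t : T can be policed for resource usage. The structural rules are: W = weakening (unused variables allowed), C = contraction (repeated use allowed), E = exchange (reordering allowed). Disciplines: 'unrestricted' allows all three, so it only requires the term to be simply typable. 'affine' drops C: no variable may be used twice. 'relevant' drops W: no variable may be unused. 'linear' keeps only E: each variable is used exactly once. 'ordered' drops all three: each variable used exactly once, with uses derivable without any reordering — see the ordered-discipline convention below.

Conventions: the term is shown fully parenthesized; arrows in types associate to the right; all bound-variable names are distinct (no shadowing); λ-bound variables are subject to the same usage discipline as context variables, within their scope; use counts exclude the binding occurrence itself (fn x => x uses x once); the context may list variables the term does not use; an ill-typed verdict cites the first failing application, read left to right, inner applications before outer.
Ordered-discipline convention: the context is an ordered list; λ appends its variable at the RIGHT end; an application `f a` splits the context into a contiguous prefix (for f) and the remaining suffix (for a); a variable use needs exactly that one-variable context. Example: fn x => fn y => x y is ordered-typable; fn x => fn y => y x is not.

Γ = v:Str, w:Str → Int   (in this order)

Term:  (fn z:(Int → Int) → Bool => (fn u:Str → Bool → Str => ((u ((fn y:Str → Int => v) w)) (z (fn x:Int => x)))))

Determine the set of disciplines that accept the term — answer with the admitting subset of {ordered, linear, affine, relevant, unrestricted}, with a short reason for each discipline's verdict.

admitted in: affine, unrestricted
counts: v ×1, w ×1, z (bound) ×1, u (bound) ×1, y (bound) ×0, x (bound) ×1
left-to-right use order: u, v, w, z, x
typing: ✓ — ((Int → Int) → Bool) → (Str → Bool → Str) → Str
ordered: ✗, unused: y — weakening required
linear: ✗, unused: y — weakening required
affine: ✓, no duplicate uses among v, w, z, u, y, x
relevant: ✗, unused: y — weakening required
unrestricted: ✓, well-typed at ((Int → Int) → Bool) → (Str → Bool → Str) → Str; no restrictions here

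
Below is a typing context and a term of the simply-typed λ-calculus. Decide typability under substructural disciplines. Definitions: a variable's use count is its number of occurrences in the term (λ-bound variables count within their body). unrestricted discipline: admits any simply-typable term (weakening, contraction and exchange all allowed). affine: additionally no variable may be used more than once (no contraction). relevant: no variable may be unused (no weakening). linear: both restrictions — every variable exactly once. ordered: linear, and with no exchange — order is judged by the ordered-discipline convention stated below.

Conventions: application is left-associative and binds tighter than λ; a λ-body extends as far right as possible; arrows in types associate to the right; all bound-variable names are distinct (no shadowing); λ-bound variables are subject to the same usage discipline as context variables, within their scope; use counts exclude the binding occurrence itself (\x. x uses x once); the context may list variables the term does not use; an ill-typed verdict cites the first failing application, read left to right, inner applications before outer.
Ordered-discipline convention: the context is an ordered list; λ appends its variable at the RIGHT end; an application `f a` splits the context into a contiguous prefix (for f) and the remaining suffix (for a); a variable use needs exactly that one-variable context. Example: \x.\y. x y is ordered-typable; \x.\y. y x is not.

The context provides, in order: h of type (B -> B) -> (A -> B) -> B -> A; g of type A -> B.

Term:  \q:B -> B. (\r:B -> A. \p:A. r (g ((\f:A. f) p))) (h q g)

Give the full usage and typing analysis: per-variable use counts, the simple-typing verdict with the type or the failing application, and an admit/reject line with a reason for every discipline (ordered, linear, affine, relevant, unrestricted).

usage: h=1, g=2, q (λ-bound)=1, r (λ-bound)=1, p (λ-bound)=1, f (λ-bound)=1
use order (left to right): r, g, f, p, h, q, g
typing: well-typed — term : (B -> B) -> A -> A
ordered ✗ (g ×2 used more than once (contraction))
linear ✗ (g ×2 used more than once (contraction))
affine ✗ (g ×2 used more than once (contraction))
relevant ✓ (every one of h, g, q, r, p, f appears)
unrestricted ✓ (well-typed at (B -> B) -> A -> A; no restrictions here)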